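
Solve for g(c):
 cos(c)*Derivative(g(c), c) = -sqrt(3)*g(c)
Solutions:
 g(c) = C1*(sin(c) - 1)^(sqrt(3)/2)/(sin(c) + 1)^(sqrt(3)/2)


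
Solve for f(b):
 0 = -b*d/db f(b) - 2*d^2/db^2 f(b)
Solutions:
 f(b) = C1 + C2*erf(b/2)


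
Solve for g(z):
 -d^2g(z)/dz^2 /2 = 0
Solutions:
 g(z) = C1 + C2*z


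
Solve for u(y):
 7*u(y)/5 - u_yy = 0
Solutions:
 u(y) = C1*exp(-sqrt(35)*y/5) + C2*exp(sqrt(35)*y/5)


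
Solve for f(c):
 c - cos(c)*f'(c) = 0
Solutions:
 f(c) = C1 + Integral(c/cos(c), c)


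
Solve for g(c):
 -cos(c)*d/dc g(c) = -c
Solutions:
 g(c) = C1 + Integral(c/cos(c), c)


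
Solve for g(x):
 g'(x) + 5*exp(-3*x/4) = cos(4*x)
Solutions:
 g(x) = C1 + sin(4*x)/4 + 20*exp(-3*x/4)/3


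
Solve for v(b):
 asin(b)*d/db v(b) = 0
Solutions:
 v(b) = C1


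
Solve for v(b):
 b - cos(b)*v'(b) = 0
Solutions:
 v(b) = C1 + Integral(b/cos(b), b)


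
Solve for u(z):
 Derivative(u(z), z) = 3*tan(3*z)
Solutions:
 u(z) = C1 - log(cos(3*z))


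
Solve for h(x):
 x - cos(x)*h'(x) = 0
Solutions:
 h(x) = C1 + Integral(x/cos(x), x)


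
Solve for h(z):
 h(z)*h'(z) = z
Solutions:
 h(z) = -sqrt(C1 + z^2)
 h(z) = sqrt(C1 + z^2)


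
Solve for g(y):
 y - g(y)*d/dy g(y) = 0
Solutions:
 g(y) = -sqrt(C1 + y^2)
 g(y) = sqrt(C1 + y^2)


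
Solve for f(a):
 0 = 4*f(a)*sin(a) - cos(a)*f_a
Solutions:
 f(a) = C1/cos(a)^4


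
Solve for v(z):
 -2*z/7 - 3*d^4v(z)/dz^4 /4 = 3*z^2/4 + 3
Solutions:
 v(z) = C1 + C2*z + C3*z^2 + C4*z^3 - z^6/360 - z^5/315 - z^4/6


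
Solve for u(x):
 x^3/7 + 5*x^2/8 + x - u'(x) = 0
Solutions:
 u(x) = C1 + x^4/28 + 5*x^3/24 + x^2/2


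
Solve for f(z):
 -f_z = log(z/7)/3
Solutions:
 f(z) = C1 - z*log(z)/3 + z/3 + z*log(7)/3


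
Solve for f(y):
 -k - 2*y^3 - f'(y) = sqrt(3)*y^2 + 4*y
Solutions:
 f(y) = C1 - k*y - y^4/2 - sqrt(3)*y^3/3 - 2*y^2


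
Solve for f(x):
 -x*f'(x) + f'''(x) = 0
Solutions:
 f(x) = C1 + Integral(C2*airyai(x) + C3*airybi(x), x)


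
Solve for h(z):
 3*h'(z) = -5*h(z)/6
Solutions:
 h(z) = C1*exp(-5*z/18)


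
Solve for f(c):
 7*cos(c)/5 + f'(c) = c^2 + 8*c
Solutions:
 f(c) = C1 + c^3/3 + 4*c^2 - 7*sin(c)/5


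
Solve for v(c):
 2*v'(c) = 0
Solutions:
 v(c) = C1


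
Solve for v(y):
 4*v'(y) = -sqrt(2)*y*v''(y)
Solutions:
 v(y) = C1 + C2*y^(1 - 2*sqrt(2))


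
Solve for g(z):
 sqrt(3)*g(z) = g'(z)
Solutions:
 g(z) = C1*exp(sqrt(3)*z)


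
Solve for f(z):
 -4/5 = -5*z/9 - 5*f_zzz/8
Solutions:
 f(z) = C1 + C2*z + C3*z^2 - z^4/27 + 16*z^3/75


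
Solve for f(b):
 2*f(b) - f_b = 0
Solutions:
 f(b) = C1*exp(2*b)


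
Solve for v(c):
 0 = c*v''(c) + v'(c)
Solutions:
 v(c) = C1 + C2*log(c)


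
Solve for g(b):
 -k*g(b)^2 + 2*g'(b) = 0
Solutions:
 g(b) = -2/(C1 + b*k)


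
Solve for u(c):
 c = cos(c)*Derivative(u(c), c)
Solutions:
 u(c) = C1 + Integral(c/cos(c), c)


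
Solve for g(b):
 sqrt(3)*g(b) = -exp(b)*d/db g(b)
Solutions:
 g(b) = C1*exp(sqrt(3)*exp(-b))


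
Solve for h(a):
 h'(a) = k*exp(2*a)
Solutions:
 h(a) = C1 + k*exp(2*a)/2


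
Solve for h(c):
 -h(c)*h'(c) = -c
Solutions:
 h(c) = -sqrt(C1 + c^2)
 h(c) = sqrt(C1 + c^2)


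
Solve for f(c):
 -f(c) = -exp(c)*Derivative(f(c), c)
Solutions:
 f(c) = C1*exp(-exp(-c))


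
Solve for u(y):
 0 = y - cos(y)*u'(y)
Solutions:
 u(y) = C1 + Integral(y/cos(y), y)


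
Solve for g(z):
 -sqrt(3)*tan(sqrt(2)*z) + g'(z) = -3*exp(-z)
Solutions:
 g(z) = C1 + sqrt(6)*log(tan(sqrt(2)*z)^2 + 1)/4 + 3*exp(-z)


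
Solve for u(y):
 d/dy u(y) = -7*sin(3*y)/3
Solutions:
 u(y) = C1 + 7*cos(3*y)/9


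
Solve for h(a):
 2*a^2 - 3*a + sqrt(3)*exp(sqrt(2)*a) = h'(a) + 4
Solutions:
 h(a) = C1 + 2*a^3/3 - 3*a^2/2 - 4*a + sqrt(6)*exp(sqrt(2)*a)/2


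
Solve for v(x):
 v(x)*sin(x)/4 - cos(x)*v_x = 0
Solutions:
 v(x) = C1/cos(x)^(1/4)


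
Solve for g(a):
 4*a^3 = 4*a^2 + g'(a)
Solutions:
 g(a) = C1 + a^4 - 4*a^3/3


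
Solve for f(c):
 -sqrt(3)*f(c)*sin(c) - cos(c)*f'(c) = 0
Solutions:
 f(c) = C1*cos(c)^(sqrt(3))


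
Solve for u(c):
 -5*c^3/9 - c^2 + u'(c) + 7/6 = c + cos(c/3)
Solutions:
 u(c) = C1 + 5*c^4/36 + c^3/3 + c^2/2 - 7*c/6 + 3*sin(c/3)


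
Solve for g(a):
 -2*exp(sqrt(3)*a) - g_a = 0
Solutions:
 g(a) = C1 - 2*sqrt(3)*exp(sqrt(3)*a)/3


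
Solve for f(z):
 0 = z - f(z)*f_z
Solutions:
 f(z) = -sqrt(C1 + z^2)
 f(z) = sqrt(C1 + z^2)


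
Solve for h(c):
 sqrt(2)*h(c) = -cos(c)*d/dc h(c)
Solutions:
 h(c) = C1*(sin(c) - 1)^(sqrt(2)/2)/(sin(c) + 1)^(sqrt(2)/2)


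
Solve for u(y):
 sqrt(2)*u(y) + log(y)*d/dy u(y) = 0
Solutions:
 u(y) = C1*exp(-sqrt(2)*Integral(1/log(y), y))


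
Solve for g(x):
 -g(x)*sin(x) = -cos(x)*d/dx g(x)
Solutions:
 g(x) = C1/cos(x)


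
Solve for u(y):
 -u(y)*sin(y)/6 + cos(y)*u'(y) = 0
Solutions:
 u(y) = C1/cos(y)^(1/6)


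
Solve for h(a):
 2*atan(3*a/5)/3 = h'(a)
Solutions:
 h(a) = C1 + 2*a*atan(3*a/5)/3 - 5*log(9*a^2 + 25)/9


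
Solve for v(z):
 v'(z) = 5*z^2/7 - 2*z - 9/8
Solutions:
 v(z) = C1 + 5*z^3/21 - z^2 - 9*z/8


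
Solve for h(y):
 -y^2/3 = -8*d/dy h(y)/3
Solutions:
 h(y) = C1 + y^3/24


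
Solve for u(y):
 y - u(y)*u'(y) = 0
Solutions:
 u(y) = -sqrt(C1 + y^2)
 u(y) = sqrt(C1 + y^2)


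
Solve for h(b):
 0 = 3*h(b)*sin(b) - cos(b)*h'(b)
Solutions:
 h(b) = C1/cos(b)^3


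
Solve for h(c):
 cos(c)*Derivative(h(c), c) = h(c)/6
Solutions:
 h(c) = C1*(sin(c) + 1)^(1/12)/(sin(c) - 1)^(1/12)


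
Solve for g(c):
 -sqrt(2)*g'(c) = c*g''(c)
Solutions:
 g(c) = C1 + C2*c^(1 - sqrt(2))


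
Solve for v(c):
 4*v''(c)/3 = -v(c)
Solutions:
 v(c) = C1*sin(sqrt(3)*c/2) + C2*cos(sqrt(3)*c/2)


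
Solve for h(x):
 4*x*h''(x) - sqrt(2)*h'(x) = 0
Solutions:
 h(x) = C1 + C2*x^(sqrt(2)/4 + 1)


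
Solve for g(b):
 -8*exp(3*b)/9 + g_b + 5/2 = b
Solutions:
 g(b) = C1 + b^2/2 - 5*b/2 + 8*exp(3*b)/27


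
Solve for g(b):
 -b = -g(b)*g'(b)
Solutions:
 g(b) = -sqrt(C1 + b^2)
 g(b) = sqrt(C1 + b^2)


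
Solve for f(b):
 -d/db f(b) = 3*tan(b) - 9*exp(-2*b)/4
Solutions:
 f(b) = C1 - 3*log(tan(b)^2 + 1)/2 - 9*exp(-2*b)/8


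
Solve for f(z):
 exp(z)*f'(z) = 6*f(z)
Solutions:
 f(z) = C1*exp(-6*exp(-z))


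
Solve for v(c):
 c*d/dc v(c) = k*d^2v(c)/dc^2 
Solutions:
 v(c) = C1 + C2*erf(sqrt(2)*c*sqrt(-1/k)/2)/sqrt(-1/k)


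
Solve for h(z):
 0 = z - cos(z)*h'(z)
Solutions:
 h(z) = C1 + Integral(z/cos(z), z)


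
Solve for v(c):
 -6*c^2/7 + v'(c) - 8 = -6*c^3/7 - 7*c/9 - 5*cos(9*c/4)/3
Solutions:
 v(c) = C1 - 3*c^4/14 + 2*c^3/7 - 7*c^2/18 + 8*c - 20*sin(9*c/4)/27


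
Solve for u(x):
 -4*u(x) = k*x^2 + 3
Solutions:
 u(x) = -k*x^2/4 - 3/4


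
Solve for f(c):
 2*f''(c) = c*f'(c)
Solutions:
 f(c) = C1 + C2*erfi(c/2)


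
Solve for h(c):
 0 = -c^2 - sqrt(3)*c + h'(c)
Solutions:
 h(c) = C1 + c^3/3 + sqrt(3)*c^2/2


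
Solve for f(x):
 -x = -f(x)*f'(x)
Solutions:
 f(x) = -sqrt(C1 + x^2)
 f(x) = sqrt(C1 + x^2)


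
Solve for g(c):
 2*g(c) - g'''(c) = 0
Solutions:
 g(c) = C3*exp(2^(1/3)*c) + (C1*sin(2^(1/3)*sqrt(3)*c/2) + C2*cos(2^(1/3)*sqrt(3)*c/2))*exp(-2^(1/3)*c/2)


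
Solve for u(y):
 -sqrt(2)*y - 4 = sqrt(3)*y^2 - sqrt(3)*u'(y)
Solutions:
 u(y) = C1 + y^3/3 + sqrt(6)*y^2/6 + 4*sqrt(3)*y/3


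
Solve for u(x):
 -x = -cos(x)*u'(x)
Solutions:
 u(x) = C1 + Integral(x/cos(x), x)


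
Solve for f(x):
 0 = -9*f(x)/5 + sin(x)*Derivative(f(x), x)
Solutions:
 f(x) = C1*(cos(x) - 1)^(9/10)/(cos(x) + 1)^(9/10)


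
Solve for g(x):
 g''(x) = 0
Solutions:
 g(x) = C1 + C2*x


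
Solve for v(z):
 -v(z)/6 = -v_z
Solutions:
 v(z) = C1*exp(z/6)


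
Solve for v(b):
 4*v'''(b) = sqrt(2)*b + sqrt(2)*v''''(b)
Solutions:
 v(b) = C1 + C2*b + C3*b^2 + C4*exp(2*sqrt(2)*b) + sqrt(2)*b^4/96 + b^3/48


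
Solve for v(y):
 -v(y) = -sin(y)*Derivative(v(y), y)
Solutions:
 v(y) = C1*sqrt(cos(y) - 1)/sqrt(cos(y) + 1)


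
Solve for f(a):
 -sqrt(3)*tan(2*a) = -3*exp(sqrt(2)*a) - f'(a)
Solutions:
 f(a) = C1 - 3*sqrt(2)*exp(sqrt(2)*a)/2 - sqrt(3)*log(cos(2*a))/2


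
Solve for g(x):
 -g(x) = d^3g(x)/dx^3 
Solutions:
 g(x) = C3*exp(-x) + (C1*sin(sqrt(3)*x/2) + C2*cos(sqrt(3)*x/2))*exp(x/2)


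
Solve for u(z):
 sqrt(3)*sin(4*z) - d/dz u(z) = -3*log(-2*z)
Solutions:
 u(z) = C1 + 3*z*log(-z) - 3*z + 3*z*log(2) - sqrt(3)*cos(4*z)/4


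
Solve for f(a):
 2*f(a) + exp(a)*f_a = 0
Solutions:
 f(a) = C1*exp(2*exp(-a))


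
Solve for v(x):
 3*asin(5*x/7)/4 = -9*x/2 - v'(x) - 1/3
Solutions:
 v(x) = C1 - 9*x^2/4 - 3*x*asin(5*x/7)/4 - x/3 - 3*sqrt(49 - 25*x^2)/20


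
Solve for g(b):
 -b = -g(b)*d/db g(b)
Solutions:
 g(b) = -sqrt(C1 + b^2)
 g(b) = sqrt(C1 + b^2)


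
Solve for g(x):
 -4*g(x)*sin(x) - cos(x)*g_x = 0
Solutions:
 g(x) = C1*cos(x)^4


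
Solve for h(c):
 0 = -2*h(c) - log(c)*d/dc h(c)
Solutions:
 h(c) = C1*exp(-2*Integral(1/log(c), c))


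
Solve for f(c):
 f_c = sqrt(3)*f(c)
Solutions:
 f(c) = C1*exp(sqrt(3)*c)


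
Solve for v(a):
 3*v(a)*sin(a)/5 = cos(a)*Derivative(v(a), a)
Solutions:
 v(a) = C1/cos(a)^(3/5)


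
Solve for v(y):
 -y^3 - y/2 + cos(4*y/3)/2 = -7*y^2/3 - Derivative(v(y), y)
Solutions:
 v(y) = C1 + y^4/4 - 7*y^3/9 + y^2/4 - 3*sin(4*y/3)/8


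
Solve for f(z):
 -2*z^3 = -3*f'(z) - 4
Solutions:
 f(z) = C1 + z^4/6 - 4*z/3


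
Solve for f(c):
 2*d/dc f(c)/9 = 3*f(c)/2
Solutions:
 f(c) = C1*exp(27*c/4)


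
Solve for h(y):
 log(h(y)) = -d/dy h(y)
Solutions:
 Integral(1/log(_y), (_y, h(y))) = C1 - y


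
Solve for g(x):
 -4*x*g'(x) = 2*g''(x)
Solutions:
 g(x) = C1 + C2*erf(x)


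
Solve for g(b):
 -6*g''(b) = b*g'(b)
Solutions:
 g(b) = C1 + C2*erf(sqrt(3)*b/6)


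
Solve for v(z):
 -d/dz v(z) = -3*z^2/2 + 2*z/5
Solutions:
 v(z) = C1 + z^3/2 - z^2/5


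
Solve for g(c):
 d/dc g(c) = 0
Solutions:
 g(c) = C1


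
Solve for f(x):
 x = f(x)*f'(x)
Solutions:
 f(x) = -sqrt(C1 + x^2)
 f(x) = sqrt(C1 + x^2)


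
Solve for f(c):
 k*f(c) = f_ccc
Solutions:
 f(c) = C1*exp(c*k^(1/3)) + C2*exp(c*k^(1/3)*(-1 + sqrt(3)*I)/2) + C3*exp(-c*k^(1/3)*(1 + sqrt(3)*I)/2)


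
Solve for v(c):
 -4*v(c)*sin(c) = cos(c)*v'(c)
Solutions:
 v(c) = C1*cos(c)^4


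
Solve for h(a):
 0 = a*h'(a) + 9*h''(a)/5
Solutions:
 h(a) = C1 + C2*erf(sqrt(10)*a/6)


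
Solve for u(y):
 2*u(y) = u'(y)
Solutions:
 u(y) = C1*exp(2*y)


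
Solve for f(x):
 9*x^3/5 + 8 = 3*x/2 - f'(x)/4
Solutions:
 f(x) = C1 - 9*x^4/5 + 3*x^2 - 32*x


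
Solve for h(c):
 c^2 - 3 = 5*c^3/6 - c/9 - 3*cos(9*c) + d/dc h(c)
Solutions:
 h(c) = C1 - 5*c^4/24 + c^3/3 + c^2/18 - 3*c + sin(9*c)/3


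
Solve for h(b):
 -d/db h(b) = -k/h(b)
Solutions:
 h(b) = -sqrt(C1 + 2*b*k)
 h(b) = sqrt(C1 + 2*b*k)


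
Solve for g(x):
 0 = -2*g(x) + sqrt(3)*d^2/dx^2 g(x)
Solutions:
 g(x) = C1*exp(-sqrt(2)*3^(3/4)*x/3) + C2*exp(sqrt(2)*3^(3/4)*x/3)


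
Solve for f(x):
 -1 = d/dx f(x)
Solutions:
 f(x) = C1 - x


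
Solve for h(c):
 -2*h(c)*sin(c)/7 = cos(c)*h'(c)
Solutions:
 h(c) = C1*cos(c)^(2/7)


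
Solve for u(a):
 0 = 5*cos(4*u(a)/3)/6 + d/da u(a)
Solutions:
 5*a/6 - 3*log(sin(4*u(a)/3) - 1)/8 + 3*log(sin(4*u(a)/3) + 1)/8 = C1


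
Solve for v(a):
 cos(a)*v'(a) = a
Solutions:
 v(a) = C1 + Integral(a/cos(a), a)


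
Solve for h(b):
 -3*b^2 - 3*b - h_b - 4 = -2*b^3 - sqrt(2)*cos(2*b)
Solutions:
 h(b) = C1 + b^4/2 - b^3 - 3*b^2/2 - 4*b + sqrt(2)*sin(2*b)/2


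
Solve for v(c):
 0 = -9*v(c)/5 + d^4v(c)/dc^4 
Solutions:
 v(c) = C1*exp(-sqrt(3)*5^(3/4)*c/5) + C2*exp(sqrt(3)*5^(3/4)*c/5) + C3*sin(sqrt(3)*5^(3/4)*c/5) + C4*cos(sqrt(3)*5^(3/4)*c/5)


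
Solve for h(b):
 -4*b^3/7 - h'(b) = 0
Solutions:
 h(b) = C1 - b^4/7


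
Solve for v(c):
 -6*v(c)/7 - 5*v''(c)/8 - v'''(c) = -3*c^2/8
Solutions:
 v(c) = C1*exp(c*(-70 + 175*7^(1/3)/(288*sqrt(21611) + 42347)^(1/3) + 7^(2/3)*(288*sqrt(21611) + 42347)^(1/3))/336)*sin(sqrt(3)*7^(1/3)*c*(-7^(1/3)*(288*sqrt(21611) + 42347)^(1/3) + 175/(288*sqrt(21611) + 42347)^(1/3))/336) + C2*exp(c*(-70 + 175*7^(1/3)/(288*sqrt(21611) + 42347)^(1/3) + 7^(2/3)*(288*sqrt(21611) + 42347)^(1/3))/336)*cos(sqrt(3)*7^(1/3)*c*(-7^(1/3)*(288*sqrt(21611) + 42347)^(1/3) + 175/(288*sqrt(21611) + 42347)^(1/3))/336) + C3*exp(-c*(175*7^(1/3)/(288*sqrt(21611) + 42347)^(1/3) + 35 + 7^(2/3)*(288*sqrt(21611) + 42347)^(1/3))/168) + 7*c^2/16 - 245/384


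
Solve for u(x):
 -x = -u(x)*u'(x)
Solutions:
 u(x) = -sqrt(C1 + x^2)
 u(x) = sqrt(C1 + x^2)


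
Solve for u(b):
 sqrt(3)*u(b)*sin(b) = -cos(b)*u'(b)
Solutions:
 u(b) = C1*cos(b)^(sqrt(3))


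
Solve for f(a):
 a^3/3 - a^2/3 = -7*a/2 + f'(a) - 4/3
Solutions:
 f(a) = C1 + a^4/12 - a^3/9 + 7*a^2/4 + 4*a/3


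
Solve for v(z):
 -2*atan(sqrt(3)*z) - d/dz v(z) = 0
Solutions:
 v(z) = C1 - 2*z*atan(sqrt(3)*z) + sqrt(3)*log(3*z^2 + 1)/3


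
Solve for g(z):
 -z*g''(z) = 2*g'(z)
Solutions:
 g(z) = C1 + C2/z


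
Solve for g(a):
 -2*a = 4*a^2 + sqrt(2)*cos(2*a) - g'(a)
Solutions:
 g(a) = C1 + 4*a^3/3 + a^2 + sqrt(2)*sin(2*a)/2


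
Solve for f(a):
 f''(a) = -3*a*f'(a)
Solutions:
 f(a) = C1 + C2*erf(sqrt(6)*a/2)


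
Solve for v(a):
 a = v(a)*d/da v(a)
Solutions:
 v(a) = -sqrt(C1 + a^2)
 v(a) = sqrt(C1 + a^2)


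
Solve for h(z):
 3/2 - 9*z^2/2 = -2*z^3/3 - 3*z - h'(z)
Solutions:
 h(z) = C1 - z^4/6 + 3*z^3/2 - 3*z^2/2 - 3*z/2


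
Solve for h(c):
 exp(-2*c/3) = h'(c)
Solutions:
 h(c) = C1 - 3*exp(-2*c/3)/2


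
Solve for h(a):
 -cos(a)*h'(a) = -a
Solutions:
 h(a) = C1 + Integral(a/cos(a), a)


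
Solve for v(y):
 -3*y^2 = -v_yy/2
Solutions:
 v(y) = C1 + C2*y + y^4/2


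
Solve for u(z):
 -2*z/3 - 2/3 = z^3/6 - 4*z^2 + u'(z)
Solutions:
 u(z) = C1 - z^4/24 + 4*z^3/3 - z^2/3 - 2*z/3


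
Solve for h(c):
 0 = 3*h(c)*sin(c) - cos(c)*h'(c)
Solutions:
 h(c) = C1/cos(c)^3


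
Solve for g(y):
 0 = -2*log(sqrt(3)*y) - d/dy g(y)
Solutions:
 g(y) = C1 - 2*y*log(y) - y*log(3) + 2*y


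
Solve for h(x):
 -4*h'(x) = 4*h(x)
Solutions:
 h(x) = C1*exp(-x)


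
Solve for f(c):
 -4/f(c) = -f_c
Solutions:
 f(c) = -sqrt(C1 + 8*c)
 f(c) = sqrt(C1 + 8*c)


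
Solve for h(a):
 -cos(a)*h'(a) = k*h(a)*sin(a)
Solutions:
 h(a) = C1*exp(k*log(cos(a)))


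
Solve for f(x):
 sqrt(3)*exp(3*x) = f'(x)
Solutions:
 f(x) = C1 + sqrt(3)*exp(3*x)/3


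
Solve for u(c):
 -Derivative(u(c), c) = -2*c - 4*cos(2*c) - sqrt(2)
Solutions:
 u(c) = C1 + c^2 + sqrt(2)*c + 2*sin(2*c)


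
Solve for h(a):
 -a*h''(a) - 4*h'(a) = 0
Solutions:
 h(a) = C1 + C2/a^3


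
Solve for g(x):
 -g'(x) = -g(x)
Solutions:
 g(x) = C1*exp(x)


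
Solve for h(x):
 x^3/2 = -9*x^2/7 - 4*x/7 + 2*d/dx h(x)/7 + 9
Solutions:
 h(x) = C1 + 7*x^4/16 + 3*x^3/2 + x^2 - 63*x/2


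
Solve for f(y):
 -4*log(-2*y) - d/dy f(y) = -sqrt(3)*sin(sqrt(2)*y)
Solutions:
 f(y) = C1 - 4*y*log(-y) - 4*y*log(2) + 4*y - sqrt(6)*cos(sqrt(2)*y)/2


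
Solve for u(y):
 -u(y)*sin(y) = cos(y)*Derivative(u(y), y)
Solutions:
 u(y) = C1*cos(y)


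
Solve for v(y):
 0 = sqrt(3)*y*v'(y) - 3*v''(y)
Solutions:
 v(y) = C1 + C2*erfi(sqrt(2)*3^(3/4)*y/6)


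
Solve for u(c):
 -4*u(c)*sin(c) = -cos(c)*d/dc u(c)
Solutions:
 u(c) = C1/cos(c)^4


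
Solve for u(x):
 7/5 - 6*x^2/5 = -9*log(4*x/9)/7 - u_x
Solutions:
 u(x) = C1 + 2*x^3/5 - 9*x*log(x)/7 - 18*x*log(2)/7 - 4*x/35 + 18*x*log(3)/7


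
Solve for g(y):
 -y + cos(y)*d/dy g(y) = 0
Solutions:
 g(y) = C1 + Integral(y/cos(y), y)


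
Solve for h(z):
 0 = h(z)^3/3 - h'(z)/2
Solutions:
 h(z) = -sqrt(6)*sqrt(-1/(C1 + 2*z))/2
 h(z) = sqrt(6)*sqrt(-1/(C1 + 2*z))/2


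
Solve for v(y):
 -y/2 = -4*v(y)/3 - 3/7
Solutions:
 v(y) = 3*y/8 - 9/28


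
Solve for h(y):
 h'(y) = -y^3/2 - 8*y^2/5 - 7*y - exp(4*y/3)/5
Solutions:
 h(y) = C1 - y^4/8 - 8*y^3/15 - 7*y^2/2 - 3*exp(4*y/3)/20


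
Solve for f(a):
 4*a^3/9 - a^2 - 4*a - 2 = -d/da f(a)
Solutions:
 f(a) = C1 - a^4/9 + a^3/3 + 2*a^2 + 2*a


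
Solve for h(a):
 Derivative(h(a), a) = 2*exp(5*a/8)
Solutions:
 h(a) = C1 + 16*exp(5*a/8)/5


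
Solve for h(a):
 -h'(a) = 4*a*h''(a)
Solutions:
 h(a) = C1 + C2*a^(3/4)


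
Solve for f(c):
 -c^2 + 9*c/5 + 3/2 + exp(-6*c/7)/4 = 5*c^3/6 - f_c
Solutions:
 f(c) = C1 + 5*c^4/24 + c^3/3 - 9*c^2/10 - 3*c/2 + 7*exp(-6*c/7)/24


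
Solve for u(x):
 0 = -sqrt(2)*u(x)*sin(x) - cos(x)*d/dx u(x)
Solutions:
 u(x) = C1*cos(x)^(sqrt(2))


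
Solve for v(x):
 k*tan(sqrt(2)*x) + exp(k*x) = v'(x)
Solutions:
 v(x) = C1 - sqrt(2)*k*log(cos(sqrt(2)*x))/2 + Piecewise((exp(k*x)/k, Ne(k, 0)), (x, True))


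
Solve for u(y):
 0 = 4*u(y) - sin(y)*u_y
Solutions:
 u(y) = C1*(cos(y)^2 - 2*cos(y) + 1)/(cos(y)^2 + 2*cos(y) + 1)


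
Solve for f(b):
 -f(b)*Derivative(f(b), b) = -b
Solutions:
 f(b) = -sqrt(C1 + b^2)
 f(b) = sqrt(C1 + b^2)


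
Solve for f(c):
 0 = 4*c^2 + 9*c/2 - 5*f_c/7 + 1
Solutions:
 f(c) = C1 + 28*c^3/15 + 63*c^2/20 + 7*c/5


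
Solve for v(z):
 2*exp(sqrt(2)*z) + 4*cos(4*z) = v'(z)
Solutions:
 v(z) = C1 + sqrt(2)*exp(sqrt(2)*z) + sin(4*z)


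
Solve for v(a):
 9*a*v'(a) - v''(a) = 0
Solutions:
 v(a) = C1 + C2*erfi(3*sqrt(2)*a/2)


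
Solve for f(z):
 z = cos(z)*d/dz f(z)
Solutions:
 f(z) = C1 + Integral(z/cos(z), z)


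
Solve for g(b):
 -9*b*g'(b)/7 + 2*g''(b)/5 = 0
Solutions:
 g(b) = C1 + C2*erfi(3*sqrt(35)*b/14)


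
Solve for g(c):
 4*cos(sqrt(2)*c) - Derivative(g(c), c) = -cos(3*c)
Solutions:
 g(c) = C1 + sin(3*c)/3 + 2*sqrt(2)*sin(sqrt(2)*c)


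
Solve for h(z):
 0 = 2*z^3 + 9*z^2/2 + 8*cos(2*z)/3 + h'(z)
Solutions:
 h(z) = C1 - z^4/2 - 3*z^3/2 - 4*sin(2*z)/3


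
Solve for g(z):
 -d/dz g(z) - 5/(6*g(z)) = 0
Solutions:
 g(z) = -sqrt(C1 - 15*z)/3
 g(z) = sqrt(C1 - 15*z)/3


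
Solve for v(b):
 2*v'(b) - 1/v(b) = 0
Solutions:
 v(b) = -sqrt(C1 + b)
 v(b) = sqrt(C1 + b)


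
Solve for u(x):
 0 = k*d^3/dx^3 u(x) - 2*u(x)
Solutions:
 u(x) = C1*exp(2^(1/3)*x*(1/k)^(1/3)) + C2*exp(2^(1/3)*x*(-1 + sqrt(3)*I)*(1/k)^(1/3)/2) + C3*exp(-2^(1/3)*x*(1 + sqrt(3)*I)*(1/k)^(1/3)/2)


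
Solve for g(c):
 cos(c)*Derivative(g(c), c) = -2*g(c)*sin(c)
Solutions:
 g(c) = C1*cos(c)^2


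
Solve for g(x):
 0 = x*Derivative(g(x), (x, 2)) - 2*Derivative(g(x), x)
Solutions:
 g(x) = C1 + C2*x^3


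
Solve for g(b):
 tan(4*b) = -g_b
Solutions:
 g(b) = C1 + log(cos(4*b))/4


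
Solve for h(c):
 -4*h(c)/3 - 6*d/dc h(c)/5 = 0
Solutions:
 h(c) = C1*exp(-10*c/9)


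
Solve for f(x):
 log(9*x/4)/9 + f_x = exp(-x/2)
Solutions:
 f(x) = C1 - x*log(x)/9 + x*(-2*log(3) + 1 + 2*log(2))/9 - 2*exp(-x/2)


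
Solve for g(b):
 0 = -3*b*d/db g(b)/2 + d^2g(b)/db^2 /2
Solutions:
 g(b) = C1 + C2*erfi(sqrt(6)*b/2)


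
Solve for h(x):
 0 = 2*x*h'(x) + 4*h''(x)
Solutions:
 h(x) = C1 + C2*erf(x/2)


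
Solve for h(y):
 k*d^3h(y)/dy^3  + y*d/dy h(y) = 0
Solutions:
 h(y) = C1 + Integral(C2*airyai(y*(-1/k)^(1/3)) + C3*airybi(y*(-1/k)^(1/3)), y)


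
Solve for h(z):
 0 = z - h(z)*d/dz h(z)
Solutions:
 h(z) = -sqrt(C1 + z^2)
 h(z) = sqrt(C1 + z^2)


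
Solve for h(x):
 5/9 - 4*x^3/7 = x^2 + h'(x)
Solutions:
 h(x) = C1 - x^4/7 - x^3/3 + 5*x/9


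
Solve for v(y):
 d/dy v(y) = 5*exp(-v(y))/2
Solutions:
 v(y) = log(C1 + 5*y/2)


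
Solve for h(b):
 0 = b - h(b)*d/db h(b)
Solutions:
 h(b) = -sqrt(C1 + b^2)
 h(b) = sqrt(C1 + b^2)


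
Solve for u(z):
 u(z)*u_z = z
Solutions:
 u(z) = -sqrt(C1 + z^2)
 u(z) = sqrt(C1 + z^2)


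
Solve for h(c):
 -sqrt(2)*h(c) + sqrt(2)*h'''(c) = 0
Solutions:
 h(c) = C3*exp(c) + (C1*sin(sqrt(3)*c/2) + C2*cos(sqrt(3)*c/2))*exp(-c/2)


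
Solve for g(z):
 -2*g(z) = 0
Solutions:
 g(z) = 0


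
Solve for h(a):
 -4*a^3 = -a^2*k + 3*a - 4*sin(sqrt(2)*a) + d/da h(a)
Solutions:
 h(a) = C1 - a^4 + a^3*k/3 - 3*a^2/2 - 2*sqrt(2)*cos(sqrt(2)*a)


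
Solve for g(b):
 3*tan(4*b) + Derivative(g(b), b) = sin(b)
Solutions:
 g(b) = C1 + 3*log(cos(4*b))/4 - cos(b)


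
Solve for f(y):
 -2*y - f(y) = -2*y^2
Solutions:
 f(y) = 2*y*(y - 1)


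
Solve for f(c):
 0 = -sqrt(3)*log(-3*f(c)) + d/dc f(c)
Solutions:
 -sqrt(3)*Integral(1/(log(-_y) + log(3)), (_y, f(c)))/3 = C1 - c


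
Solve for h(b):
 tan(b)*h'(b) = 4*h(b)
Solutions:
 h(b) = C1*sin(b)^4


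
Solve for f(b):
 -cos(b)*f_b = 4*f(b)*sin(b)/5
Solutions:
 f(b) = C1*cos(b)^(4/5)


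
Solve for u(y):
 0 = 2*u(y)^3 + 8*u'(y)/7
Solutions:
 u(y) = -sqrt(2)*sqrt(-1/(C1 - 7*y))
 u(y) = sqrt(2)*sqrt(-1/(C1 - 7*y))


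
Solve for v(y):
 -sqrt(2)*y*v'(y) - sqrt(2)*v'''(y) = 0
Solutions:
 v(y) = C1 + Integral(C2*airyai(-y) + C3*airybi(-y), y)


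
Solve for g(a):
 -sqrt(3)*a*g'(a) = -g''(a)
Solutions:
 g(a) = C1 + C2*erfi(sqrt(2)*3^(1/4)*a/2)


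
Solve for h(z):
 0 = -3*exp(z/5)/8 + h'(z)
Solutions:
 h(z) = C1 + 15*exp(z/5)/8


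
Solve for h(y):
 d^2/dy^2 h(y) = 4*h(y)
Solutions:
 h(y) = C1*exp(-2*y) + C2*exp(2*y)


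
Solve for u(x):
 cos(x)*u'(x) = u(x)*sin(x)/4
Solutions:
 u(x) = C1/cos(x)^(1/4)


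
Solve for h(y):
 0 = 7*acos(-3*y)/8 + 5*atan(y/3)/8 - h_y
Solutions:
 h(y) = C1 + 7*y*acos(-3*y)/8 + 5*y*atan(y/3)/8 + 7*sqrt(1 - 9*y^2)/24 - 15*log(y^2 + 9)/16


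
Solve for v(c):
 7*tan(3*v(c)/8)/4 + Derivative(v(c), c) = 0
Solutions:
 v(c) = -8*asin(C1*exp(-21*c/32))/3 + 8*pi/3
 v(c) = 8*asin(C1*exp(-21*c/32))/3


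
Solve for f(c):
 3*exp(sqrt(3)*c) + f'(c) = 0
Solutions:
 f(c) = C1 - sqrt(3)*exp(sqrt(3)*c)


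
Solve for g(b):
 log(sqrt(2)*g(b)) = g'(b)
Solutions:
 -2*Integral(1/(2*log(_y) + log(2)), (_y, g(b))) = C1 - b


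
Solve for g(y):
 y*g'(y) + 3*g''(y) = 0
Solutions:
 g(y) = C1 + C2*erf(sqrt(6)*y/6)


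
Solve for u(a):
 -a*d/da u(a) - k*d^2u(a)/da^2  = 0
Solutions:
 u(a) = C1 + C2*sqrt(k)*erf(sqrt(2)*a*sqrt(1/k)/2)


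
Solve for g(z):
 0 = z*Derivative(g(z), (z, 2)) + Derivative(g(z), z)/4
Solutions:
 g(z) = C1 + C2*z^(3/4)


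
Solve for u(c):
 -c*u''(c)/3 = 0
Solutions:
 u(c) = C1 + C2*c


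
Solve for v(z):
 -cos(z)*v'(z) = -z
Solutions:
 v(z) = C1 + Integral(z/cos(z), z)


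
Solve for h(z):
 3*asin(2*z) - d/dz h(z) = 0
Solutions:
 h(z) = C1 + 3*z*asin(2*z) + 3*sqrt(1 - 4*z^2)/2


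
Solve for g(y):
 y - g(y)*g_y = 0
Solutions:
 g(y) = -sqrt(C1 + y^2)
 g(y) = sqrt(C1 + y^2)


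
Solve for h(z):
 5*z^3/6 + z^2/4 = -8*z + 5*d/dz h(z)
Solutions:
 h(z) = C1 + z^4/24 + z^3/60 + 4*z^2/5


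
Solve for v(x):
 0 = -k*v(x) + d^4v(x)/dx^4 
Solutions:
 v(x) = C1*exp(-k^(1/4)*x) + C2*exp(k^(1/4)*x) + C3*exp(-I*k^(1/4)*x) + C4*exp(I*k^(1/4)*x)


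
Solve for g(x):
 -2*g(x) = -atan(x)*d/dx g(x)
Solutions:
 g(x) = C1*exp(2*Integral(1/atan(x), x))


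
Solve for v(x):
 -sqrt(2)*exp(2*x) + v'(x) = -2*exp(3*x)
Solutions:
 v(x) = C1 - 2*exp(3*x)/3 + sqrt(2)*exp(2*x)/2


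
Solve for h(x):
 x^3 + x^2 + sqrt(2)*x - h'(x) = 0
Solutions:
 h(x) = C1 + x^4/4 + x^3/3 + sqrt(2)*x^2/2


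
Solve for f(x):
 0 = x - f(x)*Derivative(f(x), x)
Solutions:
 f(x) = -sqrt(C1 + x^2)
 f(x) = sqrt(C1 + x^2)


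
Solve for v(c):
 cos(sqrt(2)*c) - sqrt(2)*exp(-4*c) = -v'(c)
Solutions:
 v(c) = C1 - sqrt(2)*sin(sqrt(2)*c)/2 - sqrt(2)*exp(-4*c)/4


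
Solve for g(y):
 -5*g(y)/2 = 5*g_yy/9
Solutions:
 g(y) = C1*sin(3*sqrt(2)*y/2) + C2*cos(3*sqrt(2)*y/2)


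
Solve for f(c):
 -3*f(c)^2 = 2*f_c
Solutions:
 f(c) = 2/(C1 + 3*c)


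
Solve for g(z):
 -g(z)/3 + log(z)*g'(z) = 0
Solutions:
 g(z) = C1*exp(Integral(1/log(z), z)/3)


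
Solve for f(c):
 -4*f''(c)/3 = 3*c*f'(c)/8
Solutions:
 f(c) = C1 + C2*erf(3*c/8)


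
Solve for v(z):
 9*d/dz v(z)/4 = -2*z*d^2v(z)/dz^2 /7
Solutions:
 v(z) = C1 + C2/z^(55/8)


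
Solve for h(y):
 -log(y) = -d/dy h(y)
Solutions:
 h(y) = C1 + y*log(y) - y


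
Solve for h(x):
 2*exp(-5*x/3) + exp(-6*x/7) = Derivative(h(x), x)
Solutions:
 h(x) = C1 - 6*exp(-5*x/3)/5 - 7*exp(-6*x/7)/6


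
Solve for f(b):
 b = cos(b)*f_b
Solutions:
 f(b) = C1 + Integral(b/cos(b), b)


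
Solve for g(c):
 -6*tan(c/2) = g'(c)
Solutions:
 g(c) = C1 + 12*log(cos(c/2))


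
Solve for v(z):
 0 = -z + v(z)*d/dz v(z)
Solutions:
 v(z) = -sqrt(C1 + z^2)
 v(z) = sqrt(C1 + z^2)


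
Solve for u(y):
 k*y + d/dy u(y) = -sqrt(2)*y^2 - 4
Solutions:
 u(y) = C1 - k*y^2/2 - sqrt(2)*y^3/3 - 4*y


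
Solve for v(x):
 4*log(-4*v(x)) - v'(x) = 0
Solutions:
 -Integral(1/(log(-_y) + 2*log(2)), (_y, v(x)))/4 = C1 - x


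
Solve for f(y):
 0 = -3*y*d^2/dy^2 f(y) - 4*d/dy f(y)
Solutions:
 f(y) = C1 + C2/y^(1/3)


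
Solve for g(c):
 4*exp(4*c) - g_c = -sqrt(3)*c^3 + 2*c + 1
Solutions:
 g(c) = C1 + sqrt(3)*c^4/4 - c^2 - c + exp(4*c)


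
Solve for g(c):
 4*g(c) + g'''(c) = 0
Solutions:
 g(c) = C3*exp(-2^(2/3)*c) + (C1*sin(2^(2/3)*sqrt(3)*c/2) + C2*cos(2^(2/3)*sqrt(3)*c/2))*exp(2^(2/3)*c/2)


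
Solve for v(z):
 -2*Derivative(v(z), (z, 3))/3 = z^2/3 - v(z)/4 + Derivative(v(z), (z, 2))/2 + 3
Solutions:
 v(z) = C1*exp(-z*((2*sqrt(30) + 11)^(-1/3) + 2 + (2*sqrt(30) + 11)^(1/3))/8)*sin(sqrt(3)*z*(-(2*sqrt(30) + 11)^(1/3) + (2*sqrt(30) + 11)^(-1/3))/8) + C2*exp(-z*((2*sqrt(30) + 11)^(-1/3) + 2 + (2*sqrt(30) + 11)^(1/3))/8)*cos(sqrt(3)*z*(-(2*sqrt(30) + 11)^(1/3) + (2*sqrt(30) + 11)^(-1/3))/8) + C3*exp(z*(-1 + (2*sqrt(30) + 11)^(-1/3) + (2*sqrt(30) + 11)^(1/3))/4) + 4*z^2/3 + 52/3


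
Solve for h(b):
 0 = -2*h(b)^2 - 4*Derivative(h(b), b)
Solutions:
 h(b) = 2/(C1 + b)


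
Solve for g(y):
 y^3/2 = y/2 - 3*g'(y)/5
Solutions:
 g(y) = C1 - 5*y^4/24 + 5*y^2/12


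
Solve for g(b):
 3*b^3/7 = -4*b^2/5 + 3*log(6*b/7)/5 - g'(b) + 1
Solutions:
 g(b) = C1 - 3*b^4/28 - 4*b^3/15 + 3*b*log(b)/5 - 3*b*log(7)/5 + 2*b/5 + 3*b*log(6)/5


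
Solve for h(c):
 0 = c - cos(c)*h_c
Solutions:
 h(c) = C1 + Integral(c/cos(c), c)


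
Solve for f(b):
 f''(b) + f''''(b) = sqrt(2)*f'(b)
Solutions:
 f(b) = C1 + C2*exp(-2^(1/6)*3^(1/3)*b*(-2*3^(1/3)/(9 + sqrt(87))^(1/3) + 2^(2/3)*(9 + sqrt(87))^(1/3))/12)*sin(6^(1/6)*b*(6/(9 + sqrt(87))^(1/3) + 6^(2/3)*(9 + sqrt(87))^(1/3))/12) + C3*exp(-2^(1/6)*3^(1/3)*b*(-2*3^(1/3)/(9 + sqrt(87))^(1/3) + 2^(2/3)*(9 + sqrt(87))^(1/3))/12)*cos(6^(1/6)*b*(6/(9 + sqrt(87))^(1/3) + 6^(2/3)*(9 + sqrt(87))^(1/3))/12) + C4*exp(2^(1/6)*3^(1/3)*b*(-2*3^(1/3)/(9 + sqrt(87))^(1/3) + 2^(2/3)*(9 + sqrt(87))^(1/3))/6)


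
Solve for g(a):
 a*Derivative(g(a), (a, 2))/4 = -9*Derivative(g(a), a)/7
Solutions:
 g(a) = C1 + C2/a^(29/7)


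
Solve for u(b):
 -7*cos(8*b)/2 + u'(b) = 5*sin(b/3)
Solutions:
 u(b) = C1 + 7*sin(8*b)/16 - 15*cos(b/3)


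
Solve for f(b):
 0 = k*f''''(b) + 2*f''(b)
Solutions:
 f(b) = C1 + C2*b + C3*exp(-sqrt(2)*b*sqrt(-1/k)) + C4*exp(sqrt(2)*b*sqrt(-1/k))


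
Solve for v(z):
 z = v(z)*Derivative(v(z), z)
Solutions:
 v(z) = -sqrt(C1 + z^2)
 v(z) = sqrt(C1 + z^2)


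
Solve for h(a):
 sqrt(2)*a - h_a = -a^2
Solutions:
 h(a) = C1 + a^3/3 + sqrt(2)*a^2/2


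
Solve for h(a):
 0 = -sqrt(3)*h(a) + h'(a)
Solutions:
 h(a) = C1*exp(sqrt(3)*a)


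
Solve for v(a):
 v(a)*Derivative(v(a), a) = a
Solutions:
 v(a) = -sqrt(C1 + a^2)
 v(a) = sqrt(C1 + a^2)


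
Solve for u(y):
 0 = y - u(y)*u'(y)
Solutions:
 u(y) = -sqrt(C1 + y^2)
 u(y) = sqrt(C1 + y^2)


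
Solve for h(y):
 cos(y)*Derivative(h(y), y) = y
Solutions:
 h(y) = C1 + Integral(y/cos(y), y)


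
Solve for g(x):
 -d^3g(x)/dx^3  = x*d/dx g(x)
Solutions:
 g(x) = C1 + Integral(C2*airyai(-x) + C3*airybi(-x), x)


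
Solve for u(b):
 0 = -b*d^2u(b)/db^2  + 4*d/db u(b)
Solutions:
 u(b) = C1 + C2*b^5


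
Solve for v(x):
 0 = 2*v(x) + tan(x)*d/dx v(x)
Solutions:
 v(x) = C1/sin(x)^2


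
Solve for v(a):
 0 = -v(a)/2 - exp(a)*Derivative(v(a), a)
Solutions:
 v(a) = C1*exp(exp(-a)/2)


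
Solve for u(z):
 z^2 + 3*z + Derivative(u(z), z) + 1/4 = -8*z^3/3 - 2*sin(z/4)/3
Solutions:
 u(z) = C1 - 2*z^4/3 - z^3/3 - 3*z^2/2 - z/4 + 8*cos(z/4)/3


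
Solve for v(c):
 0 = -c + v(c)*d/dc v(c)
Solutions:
 v(c) = -sqrt(C1 + c^2)
 v(c) = sqrt(C1 + c^2)


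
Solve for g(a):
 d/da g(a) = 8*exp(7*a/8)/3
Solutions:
 g(a) = C1 + 64*exp(7*a/8)/21


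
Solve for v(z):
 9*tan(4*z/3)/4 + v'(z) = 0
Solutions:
 v(z) = C1 + 27*log(cos(4*z/3))/16


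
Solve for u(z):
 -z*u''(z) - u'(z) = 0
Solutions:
 u(z) = C1 + C2*log(z)


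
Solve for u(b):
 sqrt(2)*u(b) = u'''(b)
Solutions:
 u(b) = C3*exp(2^(1/6)*b) + (C1*sin(2^(1/6)*sqrt(3)*b/2) + C2*cos(2^(1/6)*sqrt(3)*b/2))*exp(-2^(1/6)*b/2)


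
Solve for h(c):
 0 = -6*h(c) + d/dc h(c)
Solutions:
 h(c) = C1*exp(6*c)


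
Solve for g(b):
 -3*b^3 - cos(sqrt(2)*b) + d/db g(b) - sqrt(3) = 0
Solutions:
 g(b) = C1 + 3*b^4/4 + sqrt(3)*b + sqrt(2)*sin(sqrt(2)*b)/2


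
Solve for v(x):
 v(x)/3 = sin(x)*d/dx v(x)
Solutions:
 v(x) = C1*(cos(x) - 1)^(1/6)/(cos(x) + 1)^(1/6)


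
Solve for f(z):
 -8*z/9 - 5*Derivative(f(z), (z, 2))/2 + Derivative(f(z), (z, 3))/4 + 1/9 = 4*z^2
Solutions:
 f(z) = C1 + C2*z + C3*exp(10*z) - 2*z^4/15 - 76*z^3/675 - 13*z^2/1125


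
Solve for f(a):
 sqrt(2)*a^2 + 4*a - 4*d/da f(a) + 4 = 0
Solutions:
 f(a) = C1 + sqrt(2)*a^3/12 + a^2/2 + a


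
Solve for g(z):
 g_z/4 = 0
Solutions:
 g(z) = C1


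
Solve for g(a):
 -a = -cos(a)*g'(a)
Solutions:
 g(a) = C1 + Integral(a/cos(a), a)


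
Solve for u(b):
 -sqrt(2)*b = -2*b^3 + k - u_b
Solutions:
 u(b) = C1 - b^4/2 + sqrt(2)*b^2/2 + b*k


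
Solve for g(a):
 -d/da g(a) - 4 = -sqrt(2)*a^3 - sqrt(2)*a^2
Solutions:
 g(a) = C1 + sqrt(2)*a^4/4 + sqrt(2)*a^3/3 - 4*a


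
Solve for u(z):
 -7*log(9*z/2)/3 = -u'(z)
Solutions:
 u(z) = C1 + 7*z*log(z)/3 - 7*z/3 - 7*z*log(2)/3 + 14*z*log(3)/3


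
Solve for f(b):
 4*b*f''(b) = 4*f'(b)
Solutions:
 f(b) = C1 + C2*b^2


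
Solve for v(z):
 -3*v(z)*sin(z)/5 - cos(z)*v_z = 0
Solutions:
 v(z) = C1*cos(z)^(3/5)


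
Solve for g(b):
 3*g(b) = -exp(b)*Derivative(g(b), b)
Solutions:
 g(b) = C1*exp(3*exp(-b))


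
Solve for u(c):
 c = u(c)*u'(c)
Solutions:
 u(c) = -sqrt(C1 + c^2)
 u(c) = sqrt(C1 + c^2)


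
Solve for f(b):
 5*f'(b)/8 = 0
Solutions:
 f(b) = C1


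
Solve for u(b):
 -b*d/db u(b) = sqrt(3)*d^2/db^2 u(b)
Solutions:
 u(b) = C1 + C2*erf(sqrt(2)*3^(3/4)*b/6)


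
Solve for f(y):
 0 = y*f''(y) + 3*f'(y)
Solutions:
 f(y) = C1 + C2/y^2


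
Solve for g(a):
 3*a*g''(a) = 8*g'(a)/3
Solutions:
 g(a) = C1 + C2*a^(17/9)


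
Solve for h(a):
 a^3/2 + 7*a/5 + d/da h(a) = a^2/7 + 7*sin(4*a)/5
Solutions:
 h(a) = C1 - a^4/8 + a^3/21 - 7*a^2/10 - 7*cos(4*a)/20


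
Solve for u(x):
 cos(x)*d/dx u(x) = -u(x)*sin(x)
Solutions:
 u(x) = C1*cos(x)


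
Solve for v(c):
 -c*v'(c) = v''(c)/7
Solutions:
 v(c) = C1 + C2*erf(sqrt(14)*c/2)


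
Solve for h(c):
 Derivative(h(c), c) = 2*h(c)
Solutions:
 h(c) = C1*exp(2*c)


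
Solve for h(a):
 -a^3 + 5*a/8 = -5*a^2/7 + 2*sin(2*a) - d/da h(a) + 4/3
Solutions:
 h(a) = C1 + a^4/4 - 5*a^3/21 - 5*a^2/16 + 4*a/3 - cos(2*a)


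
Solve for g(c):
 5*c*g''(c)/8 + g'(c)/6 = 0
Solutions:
 g(c) = C1 + C2*c^(11/15)


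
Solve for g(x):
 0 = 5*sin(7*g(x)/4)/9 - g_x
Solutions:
 -5*x/9 + 2*log(cos(7*g(x)/4) - 1)/7 - 2*log(cos(7*g(x)/4) + 1)/7 = C1


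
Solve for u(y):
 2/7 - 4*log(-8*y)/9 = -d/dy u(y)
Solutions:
 u(y) = C1 + 4*y*log(-y)/9 + 2*y*(-23 + 42*log(2))/63


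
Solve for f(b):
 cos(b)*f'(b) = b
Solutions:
 f(b) = C1 + Integral(b/cos(b), b)


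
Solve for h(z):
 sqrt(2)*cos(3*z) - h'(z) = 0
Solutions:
 h(z) = C1 + sqrt(2)*sin(3*z)/3


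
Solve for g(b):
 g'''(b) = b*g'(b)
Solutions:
 g(b) = C1 + Integral(C2*airyai(b) + C3*airybi(b), b)


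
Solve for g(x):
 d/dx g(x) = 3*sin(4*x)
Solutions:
 g(x) = C1 - 3*cos(4*x)/4


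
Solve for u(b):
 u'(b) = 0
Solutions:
 u(b) = C1


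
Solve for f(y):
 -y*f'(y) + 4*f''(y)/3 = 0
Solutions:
 f(y) = C1 + C2*erfi(sqrt(6)*y/4)


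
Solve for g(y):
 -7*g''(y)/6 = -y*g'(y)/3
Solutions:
 g(y) = C1 + C2*erfi(sqrt(7)*y/7)


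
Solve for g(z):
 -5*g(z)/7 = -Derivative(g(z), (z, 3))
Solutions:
 g(z) = C3*exp(5^(1/3)*7^(2/3)*z/7) + (C1*sin(sqrt(3)*5^(1/3)*7^(2/3)*z/14) + C2*cos(sqrt(3)*5^(1/3)*7^(2/3)*z/14))*exp(-5^(1/3)*7^(2/3)*z/14)


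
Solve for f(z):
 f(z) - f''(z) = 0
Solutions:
 f(z) = C1*exp(-z) + C2*exp(z)


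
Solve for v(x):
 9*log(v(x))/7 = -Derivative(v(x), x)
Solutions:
 Integral(1/log(_y), (_y, v(x))) = C1 - 9*x/7


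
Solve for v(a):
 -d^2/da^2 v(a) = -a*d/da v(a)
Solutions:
 v(a) = C1 + C2*erfi(sqrt(2)*a/2)


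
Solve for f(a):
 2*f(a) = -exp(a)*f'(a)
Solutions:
 f(a) = C1*exp(2*exp(-a))


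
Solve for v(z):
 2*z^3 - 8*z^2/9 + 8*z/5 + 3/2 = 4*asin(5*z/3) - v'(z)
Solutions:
 v(z) = C1 - z^4/2 + 8*z^3/27 - 4*z^2/5 + 4*z*asin(5*z/3) - 3*z/2 + 4*sqrt(9 - 25*z^2)/5


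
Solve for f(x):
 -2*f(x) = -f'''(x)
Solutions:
 f(x) = C3*exp(2^(1/3)*x) + (C1*sin(2^(1/3)*sqrt(3)*x/2) + C2*cos(2^(1/3)*sqrt(3)*x/2))*exp(-2^(1/3)*x/2)


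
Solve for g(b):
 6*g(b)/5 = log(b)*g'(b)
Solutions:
 g(b) = C1*exp(6*Integral(1/log(b), b)/5)


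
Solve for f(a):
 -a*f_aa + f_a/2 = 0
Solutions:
 f(a) = C1 + C2*a^(3/2)


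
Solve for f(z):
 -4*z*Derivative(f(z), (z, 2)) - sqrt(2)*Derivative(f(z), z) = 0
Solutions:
 f(z) = C1 + C2*z^(1 - sqrt(2)/4)


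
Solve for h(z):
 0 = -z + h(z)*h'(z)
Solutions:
 h(z) = -sqrt(C1 + z^2)
 h(z) = sqrt(C1 + z^2)


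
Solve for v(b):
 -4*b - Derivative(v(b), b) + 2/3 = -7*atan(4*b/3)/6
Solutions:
 v(b) = C1 - 2*b^2 + 7*b*atan(4*b/3)/6 + 2*b/3 - 7*log(16*b^2 + 9)/16


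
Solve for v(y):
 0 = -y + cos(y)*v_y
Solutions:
 v(y) = C1 + Integral(y/cos(y), y)


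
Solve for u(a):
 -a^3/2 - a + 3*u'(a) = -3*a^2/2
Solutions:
 u(a) = C1 + a^4/24 - a^3/6 + a^2/6


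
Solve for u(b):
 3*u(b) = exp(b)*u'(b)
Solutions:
 u(b) = C1*exp(-3*exp(-b))


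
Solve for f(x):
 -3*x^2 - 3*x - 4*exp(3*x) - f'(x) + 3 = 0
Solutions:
 f(x) = C1 - x^3 - 3*x^2/2 + 3*x - 4*exp(3*x)/3


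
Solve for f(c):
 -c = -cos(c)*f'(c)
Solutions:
 f(c) = C1 + Integral(c/cos(c), c)


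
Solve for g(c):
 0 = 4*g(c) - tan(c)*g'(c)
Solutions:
 g(c) = C1*sin(c)^4


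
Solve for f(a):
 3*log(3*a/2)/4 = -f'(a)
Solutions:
 f(a) = C1 - 3*a*log(a)/4 - 3*a*log(3)/4 + 3*a*log(2)/4 + 3*a/4


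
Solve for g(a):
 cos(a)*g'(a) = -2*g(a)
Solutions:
 g(a) = C1*(sin(a) - 1)/(sin(a) + 1)


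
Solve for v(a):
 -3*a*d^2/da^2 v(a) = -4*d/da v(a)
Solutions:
 v(a) = C1 + C2*a^(7/3)


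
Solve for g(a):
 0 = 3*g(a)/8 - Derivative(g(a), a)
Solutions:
 g(a) = C1*exp(3*a/8)


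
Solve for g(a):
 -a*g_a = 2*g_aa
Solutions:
 g(a) = C1 + C2*erf(a/2)


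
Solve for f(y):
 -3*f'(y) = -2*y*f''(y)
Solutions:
 f(y) = C1 + C2*y^(5/2)


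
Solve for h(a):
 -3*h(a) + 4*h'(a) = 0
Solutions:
 h(a) = C1*exp(3*a/4)


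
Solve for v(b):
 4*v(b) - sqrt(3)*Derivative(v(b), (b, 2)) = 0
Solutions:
 v(b) = C1*exp(-2*3^(3/4)*b/3) + C2*exp(2*3^(3/4)*b/3)


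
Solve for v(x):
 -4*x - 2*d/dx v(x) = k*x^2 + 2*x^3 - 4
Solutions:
 v(x) = C1 - k*x^3/6 - x^4/4 - x^2 + 2*x


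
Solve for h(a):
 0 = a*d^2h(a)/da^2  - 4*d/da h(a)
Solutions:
 h(a) = C1 + C2*a^5


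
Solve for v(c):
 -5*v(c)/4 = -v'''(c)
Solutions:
 v(c) = C3*exp(10^(1/3)*c/2) + (C1*sin(10^(1/3)*sqrt(3)*c/4) + C2*cos(10^(1/3)*sqrt(3)*c/4))*exp(-10^(1/3)*c/4)


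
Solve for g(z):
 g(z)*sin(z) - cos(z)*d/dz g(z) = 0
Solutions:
 g(z) = C1/cos(z)


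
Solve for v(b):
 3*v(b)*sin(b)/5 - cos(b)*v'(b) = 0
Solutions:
 v(b) = C1/cos(b)^(3/5)


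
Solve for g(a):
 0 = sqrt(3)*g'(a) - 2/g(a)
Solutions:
 g(a) = -sqrt(C1 + 12*sqrt(3)*a)/3
 g(a) = sqrt(C1 + 12*sqrt(3)*a)/3


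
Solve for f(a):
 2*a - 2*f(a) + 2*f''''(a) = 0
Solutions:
 f(a) = C1*exp(-a) + C2*exp(a) + C3*sin(a) + C4*cos(a) + a


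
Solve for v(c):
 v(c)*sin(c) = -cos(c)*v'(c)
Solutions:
 v(c) = C1*cos(c)


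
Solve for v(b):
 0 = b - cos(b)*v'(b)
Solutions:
 v(b) = C1 + Integral(b/cos(b), b)


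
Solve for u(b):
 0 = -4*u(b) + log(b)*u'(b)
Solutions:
 u(b) = C1*exp(4*Integral(1/log(b), b))


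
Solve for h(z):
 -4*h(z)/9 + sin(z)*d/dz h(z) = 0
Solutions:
 h(z) = C1*(cos(z) - 1)^(2/9)/(cos(z) + 1)^(2/9)


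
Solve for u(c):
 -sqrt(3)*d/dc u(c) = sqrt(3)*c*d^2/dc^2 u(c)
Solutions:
 u(c) = C1 + C2*log(c)


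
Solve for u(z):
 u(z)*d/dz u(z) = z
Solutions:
 u(z) = -sqrt(C1 + z^2)
 u(z) = sqrt(C1 + z^2)


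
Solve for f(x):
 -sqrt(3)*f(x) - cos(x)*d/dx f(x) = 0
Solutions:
 f(x) = C1*(sin(x) - 1)^(sqrt(3)/2)/(sin(x) + 1)^(sqrt(3)/2)


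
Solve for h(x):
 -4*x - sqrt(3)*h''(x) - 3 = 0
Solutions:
 h(x) = C1 + C2*x - 2*sqrt(3)*x^3/9 - sqrt(3)*x^2/2


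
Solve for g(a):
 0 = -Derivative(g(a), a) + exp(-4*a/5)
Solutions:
 g(a) = C1 - 5*exp(-4*a/5)/4


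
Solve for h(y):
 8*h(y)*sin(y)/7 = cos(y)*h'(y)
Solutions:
 h(y) = C1/cos(y)^(8/7)


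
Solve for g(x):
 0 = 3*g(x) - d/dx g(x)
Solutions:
 g(x) = C1*exp(3*x)


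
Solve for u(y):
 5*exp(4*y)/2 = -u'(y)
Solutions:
 u(y) = C1 - 5*exp(4*y)/8


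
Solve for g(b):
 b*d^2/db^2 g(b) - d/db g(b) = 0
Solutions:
 g(b) = C1 + C2*b^2


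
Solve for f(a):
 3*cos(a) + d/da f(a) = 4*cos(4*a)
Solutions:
 f(a) = C1 - 3*sin(a) + sin(4*a)


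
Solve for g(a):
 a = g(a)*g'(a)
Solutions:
 g(a) = -sqrt(C1 + a^2)
 g(a) = sqrt(C1 + a^2)


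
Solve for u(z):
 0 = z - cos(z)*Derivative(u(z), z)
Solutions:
 u(z) = C1 + Integral(z/cos(z), z)


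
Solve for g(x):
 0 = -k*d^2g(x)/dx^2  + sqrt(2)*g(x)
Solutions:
 g(x) = C1*exp(-2^(1/4)*x*sqrt(1/k)) + C2*exp(2^(1/4)*x*sqrt(1/k))


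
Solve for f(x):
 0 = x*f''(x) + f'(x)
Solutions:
 f(x) = C1 + C2*log(x)


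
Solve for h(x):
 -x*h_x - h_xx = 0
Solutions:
 h(x) = C1 + C2*erf(sqrt(2)*x/2)


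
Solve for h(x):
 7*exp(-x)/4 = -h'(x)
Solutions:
 h(x) = C1 + 7*exp(-x)/4


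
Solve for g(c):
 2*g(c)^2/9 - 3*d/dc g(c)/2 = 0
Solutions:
 g(c) = -27/(C1 + 4*c)


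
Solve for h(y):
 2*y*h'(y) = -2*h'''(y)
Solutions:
 h(y) = C1 + Integral(C2*airyai(-y) + C3*airybi(-y), y)


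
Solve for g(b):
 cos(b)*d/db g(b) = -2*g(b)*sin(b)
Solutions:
 g(b) = C1*cos(b)^2


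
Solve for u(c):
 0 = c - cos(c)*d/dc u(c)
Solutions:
 u(c) = C1 + Integral(c/cos(c), c)


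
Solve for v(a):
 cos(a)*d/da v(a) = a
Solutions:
 v(a) = C1 + Integral(a/cos(a), a)


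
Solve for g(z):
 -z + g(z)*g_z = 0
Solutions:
 g(z) = -sqrt(C1 + z^2)
 g(z) = sqrt(C1 + z^2)


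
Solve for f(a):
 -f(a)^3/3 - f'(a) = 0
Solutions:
 f(a) = -sqrt(6)*sqrt(-1/(C1 - a))/2
 f(a) = sqrt(6)*sqrt(-1/(C1 - a))/2


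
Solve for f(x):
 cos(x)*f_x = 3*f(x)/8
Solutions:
 f(x) = C1*(sin(x) + 1)^(3/16)/(sin(x) - 1)^(3/16)
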